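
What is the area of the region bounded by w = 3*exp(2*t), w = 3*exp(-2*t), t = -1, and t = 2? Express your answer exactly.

-6 + 3*exp(-4)/2 + 3*exp(-2)/2 + 3*exp(2)/2 + 3*exp(4)/2

The difference (3*exp(2*t)) - (3*exp(-2*t)) = 3*exp(2*t) - 3*exp(-2*t) changes sign at t = 0 inside [-1, 2], so split the integral there.
∫[-1,0] (3*exp(2*t) - 3*exp(-2*t)) dt = -3*exp(2)/2 - 3*exp(-2)/2 + 3; the area of that piece is -3 + 3*exp(-2)/2 + 3*exp(2)/2.
∫[0,2] (3*exp(2*t) - 3*exp(-2*t)) dt = -3 + 3*exp(-4)/2 + 3*exp(4)/2.
Total area = (-3 + 3*exp(-2)/2 + 3*exp(2)/2) + (-3 + 3*exp(-4)/2 + 3*exp(4)/2) = -6 + 3*exp(-4)/2 + 3*exp(-2)/2 + 3*exp(2)/2 + 3*exp(4)/2.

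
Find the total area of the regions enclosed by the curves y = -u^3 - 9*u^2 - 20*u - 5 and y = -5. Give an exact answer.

131/4

Set the curves equal: -u^3 - 9*u^2 - 20*u - 5 = -5, so -u^3 - 9*u^2 - 20*u = 0, which factors as -u*(u + 4)*(u + 5) = 0. The curves meet at u = -5, -4, 0.
On [-5, -4], y = -5 is on top; that piece has area ∫[-5,-4] (-(-u^3 - 9*u^2 - 20*u)) du = 3/4.
On [-4, 0], y = -u^3 - 9*u^2 - 20*u - 5 is on top; that piece has area ∫[-4,0] (-u^3 - 9*u^2 - 20*u) du = 32.
Total enclosed area = 3/4 + 32 = 131/4.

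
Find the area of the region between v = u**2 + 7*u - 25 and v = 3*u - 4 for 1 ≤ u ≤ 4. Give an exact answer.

68/3

The difference (u**2 + 7*u - 25) - (3*u - 4) = u**2 + 4*u - 21 changes sign at u = 3 inside [1, 4], so split the integral there.
∫[1,3] (u**2 + 4*u - 21) du = -52/3; the area of that piece is 52/3.
∫[3,4] (u**2 + 4*u - 21) du = 16/3.
Total area = 52/3 + 16/3 = 68/3.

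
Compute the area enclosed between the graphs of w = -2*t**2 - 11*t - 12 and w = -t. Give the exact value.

1/3

Set the curves equal: -2*t**2 - 11*t - 12 = -t, so -2*t**2 - 10*t - 12 = 0, which factors as -2*(t + 2)*(t + 3) = 0. The curves meet at t = -3, -2.
On [-3, -2], w = -2*t**2 - 11*t - 12 is on top; that piece has area ∫[-3,-2] (-2*t**2 - 10*t - 12) dt = 1/3.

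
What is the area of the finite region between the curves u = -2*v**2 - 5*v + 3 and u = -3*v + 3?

Both boundary curves give u as a function of v, so integrate with respect to v. Setting them equal: -2*v**2 - 2*v = 0, i.e. -2*v*(v + 1) = 0, so they meet at v = -1, 0.
For v in [-1, 0], u = -2*v**2 - 5*v + 3 is on the right; area = ∫[-1,0] (-2*v**2 - 2*v) dv = 1/3.

1/3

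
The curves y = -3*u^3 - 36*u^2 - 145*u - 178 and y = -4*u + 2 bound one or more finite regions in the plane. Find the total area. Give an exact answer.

Set the curves equal: -3*u^3 - 36*u^2 - 145*u - 178 = -4*u + 2, so -3*u^3 - 36*u^2 - 141*u - 180 = 0, which factors as -3*(u + 3)*(u + 4)*(u + 5) = 0. The curves meet at u = -5, -4, -3.
On [-5, -4], y = -4*u + 2 is on top; that piece has area ∫[-5,-4] (-(-3*u^3 - 36*u^2 - 141*u - 180)) du = 3/4.
On [-4, -3], y = -3*u^3 - 36*u^2 - 145*u - 178 is on top; that piece has area ∫[-4,-3] (-3*u^3 - 36*u^2 - 141*u - 180) du = 3/4.
Total enclosed area = 3/4 + 3/4 = 3/2.

3/2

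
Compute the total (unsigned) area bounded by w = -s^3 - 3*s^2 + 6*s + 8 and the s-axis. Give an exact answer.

The curve meets the s-axis where -s^3 - 3*s^2 + 6*s + 8 = 0, i.e. -(s - 2)*(s + 1)*(s + 4) = 0, at s = -4, -1, 2.
On [-4, -1] the curve lies below the axis; ∫[-4,-1] (-s^3 - 3*s^2 + 6*s + 8) ds = -81/4, giving area 81/4.
On [-1, 2] the curve lies above the axis; ∫[-1,2] (-s^3 - 3*s^2 + 6*s + 8) ds = 81/4, giving area 81/4.
Total area = 81/4 + 81/4 = 81/2.

81/2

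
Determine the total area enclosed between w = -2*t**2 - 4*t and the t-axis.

The curve meets the t-axis where -2*t**2 - 4*t = 0, i.e. -2*t*(t + 2) = 0, at t = -2, 0.
On [-2, 0] the curve lies above the axis; ∫[-2,0] (-2*t**2 - 4*t) dt = 8/3, giving area 8/3.

8/3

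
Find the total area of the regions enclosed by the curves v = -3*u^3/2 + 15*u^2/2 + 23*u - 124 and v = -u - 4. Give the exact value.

5137/8

Set the curves equal: -3*u^3/2 + 15*u^2/2 + 23*u - 124 = -u - 4, so -3*u^3/2 + 15*u^2/2 + 24*u - 120 = 0, which factors as -3*(u - 5)*(u - 4)*(u + 4)/2 = 0. The curves meet at u = -4, 4, 5.
On [-4, 4], v = -u - 4 is on top; that piece has area ∫[-4,4] (-(-3*u^3/2 + 15*u^2/2 + 24*u - 120)) du = 640.
On [4, 5], v = -3*u^3/2 + 15*u^2/2 + 23*u - 124 is on top; that piece has area ∫[4,5] (-3*u^3/2 + 15*u^2/2 + 24*u - 120) du = 17/8.
Total enclosed area = 640 + 17/8 = 5137/8.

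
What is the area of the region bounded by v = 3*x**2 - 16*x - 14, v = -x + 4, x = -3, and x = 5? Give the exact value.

The difference (3*x**2 - 16*x - 14) - (-x + 4) = 3*x**2 - 15*x - 18 changes sign at x = -1 inside [-3, 5], so split the integral there.
∫[-3,-1] (3*x**2 - 15*x - 18) dx = 50.
∫[-1,5] (3*x**2 - 15*x - 18) dx = -162; the area of that piece is 162.
Total area = 50 + 162 = 212.

212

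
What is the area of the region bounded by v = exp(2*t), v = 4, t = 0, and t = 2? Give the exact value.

The difference (exp(2*t)) - (4) = exp(2*t) - 4 changes sign at t = log(2) inside [0, 2], so split the integral there.
∫[0,log(2)] (exp(2*t) - 4) dt = 3/2 - log(16); the area of that piece is -3/2 + log(16).
∫[log(2),2] (exp(2*t) - 4) dt = -10 + 4*log(2) + exp(4)/2.
Total area = (-3/2 + log(16)) + (-10 + 4*log(2) + exp(4)/2) = -23/2 + 8*log(2) + exp(4)/2.

-23/2 + 8*log(2) + exp(4)/2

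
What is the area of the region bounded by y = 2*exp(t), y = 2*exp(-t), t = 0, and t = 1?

-4 + 2*exp(-1) + 2*exp(1)

On [0, 1], (2*exp(t)) - (2*exp(-t)) = 2*exp(t) - 2*exp(-t) is ≥ 0 throughout, so the area is a single integral of |2*exp(t) - 2*exp(-t)|.
∫[0,1] (2*exp(t) - 2*exp(-t)) dt = -4 + 2*exp(-1) + 2*exp(1).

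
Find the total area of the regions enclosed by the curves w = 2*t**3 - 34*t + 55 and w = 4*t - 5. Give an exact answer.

Set the curves equal: 2*t**3 - 34*t + 55 = 4*t - 5, so 2*t**3 - 38*t + 60 = 0, which factors as 2*(t - 3)*(t - 2)*(t + 5) = 0. The curves meet at t = -5, 2, 3.
On [-5, 2], w = 2*t**3 - 34*t + 55 is on top; that piece has area ∫[-5,2] (2*t**3 - 38*t + 60) dt = 1029/2.
On [2, 3], w = 4*t - 5 is on top; that piece has area ∫[2,3] (-(2*t**3 - 38*t + 60)) dt = 5/2.
Total enclosed area = 1029/2 + 5/2 = 517.

517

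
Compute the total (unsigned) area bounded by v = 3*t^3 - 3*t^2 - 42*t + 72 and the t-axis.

1741/4

The curve meets the t-axis where 3*t^3 - 3*t^2 - 42*t + 72 = 0, i.e. 3*(t - 3)*(t - 2)*(t + 4) = 0, at t = -4, 2, 3.
On [-4, 2] the curve lies above the axis; ∫[-4,2] (3*t^3 - 3*t^2 - 42*t + 72) dt = 432, giving area 432.
On [2, 3] the curve lies below the axis; ∫[2,3] (3*t^3 - 3*t^2 - 42*t + 72) dt = -13/4, giving area 13/4.
Total area = 432 + 13/4 = 1741/4.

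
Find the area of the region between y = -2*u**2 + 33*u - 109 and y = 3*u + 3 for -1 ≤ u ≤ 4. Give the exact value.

1135/3

On [-1, 4], (-2*u**2 + 33*u - 109) - (3*u + 3) = -2*u**2 + 30*u - 112 is ≤ 0 throughout, so the area is a single integral of |-2*u**2 + 30*u - 112|.
∫[-1,4] (-2*u**2 + 30*u - 112) du = -1135/3; the area of that piece is 1135/3.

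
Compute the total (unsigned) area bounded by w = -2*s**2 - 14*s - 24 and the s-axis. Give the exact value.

The curve meets the s-axis where -2*s**2 - 14*s - 24 = 0, i.e. -2*(s + 3)*(s + 4) = 0, at s = -4, -3.
On [-4, -3] the curve lies above the axis; ∫[-4,-3] (-2*s**2 - 14*s - 24) ds = 1/3, giving area 1/3.

1/3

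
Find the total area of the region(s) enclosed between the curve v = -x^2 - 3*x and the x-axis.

The curve meets the x-axis where -x^2 - 3*x = 0, i.e. -x*(x + 3) = 0, at x = -3, 0.
On [-3, 0] the curve lies above the axis; ∫[-3,0] (-x^2 - 3*x) dx = 9/2, giving area 9/2.

9/2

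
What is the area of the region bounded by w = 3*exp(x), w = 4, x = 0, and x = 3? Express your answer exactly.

-17 - 8*log(3) + 16*log(2) + 3*exp(3)

The difference (3*exp(x)) - (4) = 3*exp(x) - 4 changes sign at x = log(4/3) inside [0, 3], so split the integral there.
∫[0,log(4/3)] (3*exp(x) - 4) dx = log(81/256) + 1; the area of that piece is -1 + log(256/81).
∫[log(4/3),3] (3*exp(x) - 4) dx = -16 - 4*log(3) + 8*log(2) + 3*exp(3).
Total area = (-1 + log(256/81)) + (-16 - 4*log(3) + 8*log(2) + 3*exp(3)) = -17 - 8*log(3) + 16*log(2) + 3*exp(3).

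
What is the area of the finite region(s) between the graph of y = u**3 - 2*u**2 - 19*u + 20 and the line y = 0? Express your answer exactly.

2521/12

The curve meets the u-axis where u**3 - 2*u**2 - 19*u + 20 = 0, i.e. (u - 5)*(u - 1)*(u + 4) = 0, at u = -4, 1, 5.
On [-4, 1] the curve lies above the axis; ∫[-4,1] (u**3 - 2*u**2 - 19*u + 20) du = 1625/12, giving area 1625/12.
On [1, 5] the curve lies below the axis; ∫[1,5] (u**3 - 2*u**2 - 19*u + 20) du = -224/3, giving area 224/3.
Total area = 1625/12 + 224/3 = 2521/12.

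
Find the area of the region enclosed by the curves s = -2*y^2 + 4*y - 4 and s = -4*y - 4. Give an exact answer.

Both boundary curves give s as a function of y, so integrate with respect to y. Setting them equal: -2*y^2 + 8*y = 0, i.e. -2*y*(y - 4) = 0, so they meet at y = 0, 4.
For y in [0, 4], s = -2*y^2 + 4*y - 4 is on the right; area = ∫[0,4] (-2*y^2 + 8*y) dy = 64/3.

64/3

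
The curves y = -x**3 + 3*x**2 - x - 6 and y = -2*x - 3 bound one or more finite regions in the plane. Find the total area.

8

Set the curves equal: -x**3 + 3*x**2 - x - 6 = -2*x - 3, so -x**3 + 3*x**2 + x - 3 = 0, which factors as -(x - 3)*(x - 1)*(x + 1) = 0. The curves meet at x = -1, 1, 3.
On [-1, 1], y = -2*x - 3 is on top; that piece has area ∫[-1,1] (-(-x**3 + 3*x**2 + x - 3)) dx = 4.
On [1, 3], y = -x**3 + 3*x**2 - x - 6 is on top; that piece has area ∫[1,3] (-x**3 + 3*x**2 + x - 3) dx = 4.
Total enclosed area = 4 + 4 = 8.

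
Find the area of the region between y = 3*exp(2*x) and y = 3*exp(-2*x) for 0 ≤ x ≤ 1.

On [0, 1], (3*exp(2*x)) - (3*exp(-2*x)) = 3*exp(2*x) - 3*exp(-2*x) is ≥ 0 throughout, so the area is a single integral of |3*exp(2*x) - 3*exp(-2*x)|.
∫[0,1] (3*exp(2*x) - 3*exp(-2*x)) dx = -3 + 3*exp(-2)/2 + 3*exp(2)/2.

-3 + 3*exp(-2)/2 + 3*exp(2)/2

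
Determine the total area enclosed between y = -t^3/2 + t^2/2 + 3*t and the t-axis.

253/24

The curve meets the t-axis where -t^3/2 + t^2/2 + 3*t = 0, i.e. -t*(t - 3)*(t + 2)/2 = 0, at t = -2, 0, 3.
On [-2, 0] the curve lies below the axis; ∫[-2,0] (-t^3/2 + t^2/2 + 3*t) dt = -8/3, giving area 8/3.
On [0, 3] the curve lies above the axis; ∫[0,3] (-t^3/2 + t^2/2 + 3*t) dt = 63/8, giving area 63/8.
Total area = 8/3 + 63/8 = 253/24.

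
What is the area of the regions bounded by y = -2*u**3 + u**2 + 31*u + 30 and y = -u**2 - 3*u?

Set the curves equal: -2*u**3 + u**2 + 31*u + 30 = -u**2 - 3*u, so -2*u**3 + 2*u**2 + 34*u + 30 = 0, which factors as -2*(u - 5)*(u + 1)*(u + 3) = 0. The curves meet at u = -3, -1, 5.
On [-3, -1], y = -u**2 - 3*u is on top; that piece has area ∫[-3,-1] (-(-2*u**3 + 2*u**2 + 34*u + 30)) du = 56/3.
On [-1, 5], y = -2*u**3 + u**2 + 31*u + 30 is on top; that piece has area ∫[-1,5] (-2*u**3 + 2*u**2 + 34*u + 30) du = 360.
Total enclosed area = 56/3 + 360 = 1136/3.

1136/3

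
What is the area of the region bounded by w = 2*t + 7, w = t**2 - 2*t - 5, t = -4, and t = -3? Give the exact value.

On [-4, -3], (2*t + 7) - (t**2 - 2*t - 5) = -t**2 + 4*t + 12 is ≤ 0 throughout, so the area is a single integral of |-t**2 + 4*t + 12|.
∫[-4,-3] (-t**2 + 4*t + 12) dt = -43/3; the area of that piece is 43/3.

43/3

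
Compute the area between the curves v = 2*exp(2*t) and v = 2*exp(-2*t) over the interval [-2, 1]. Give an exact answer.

The difference (2*exp(2*t)) - (2*exp(-2*t)) = 2*exp(2*t) - 2*exp(-2*t) changes sign at t = 0 inside [-2, 1], so split the integral there.
∫[-2,0] (2*exp(2*t) - 2*exp(-2*t)) dt = -exp(4) - exp(-4) + 2; the area of that piece is -2 + exp(-4) + exp(4).
∫[0,1] (2*exp(2*t) - 2*exp(-2*t)) dt = -2 + exp(-2) + exp(2).
Total area = (-2 + exp(-4) + exp(4)) + (-2 + exp(-2) + exp(2)) = -4 + exp(-4) + exp(-2) + exp(2) + exp(4).

-4 + exp(-4) + exp(-2) + exp(2) + exp(4)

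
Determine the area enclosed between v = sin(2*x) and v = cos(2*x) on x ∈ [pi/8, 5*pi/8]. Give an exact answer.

On [pi/8, 5*pi/8], (sin(2*x)) - (cos(2*x)) = sin(2*x) - cos(2*x) is ≥ 0 throughout, so the area is a single integral of |sin(2*x) - cos(2*x)|.
∫[pi/8,5*pi/8] (sin(2*x) - cos(2*x)) dx = sqrt(2).

sqrt(2)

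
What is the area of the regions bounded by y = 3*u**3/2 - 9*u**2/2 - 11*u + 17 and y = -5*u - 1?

Set the curves equal: 3*u**3/2 - 9*u**2/2 - 11*u + 17 = -5*u - 1, so 3*u**3/2 - 9*u**2/2 - 6*u + 18 = 0, which factors as 3*(u - 3)*(u - 2)*(u + 2)/2 = 0. The curves meet at u = -2, 2, 3.
On [-2, 2], y = 3*u**3/2 - 9*u**2/2 - 11*u + 17 is on top; that piece has area ∫[-2,2] (3*u**3/2 - 9*u**2/2 - 6*u + 18) du = 48.
On [2, 3], y = -5*u - 1 is on top; that piece has area ∫[2,3] (-(3*u**3/2 - 9*u**2/2 - 6*u + 18)) du = 9/8.
Total enclosed area = 48 + 9/8 = 393/8.

393/8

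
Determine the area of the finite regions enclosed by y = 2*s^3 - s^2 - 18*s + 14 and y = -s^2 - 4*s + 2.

Set the curves equal: 2*s^3 - s^2 - 18*s + 14 = -s^2 - 4*s + 2, so 2*s^3 - 14*s + 12 = 0, which factors as 2*(s - 2)*(s - 1)*(s + 3) = 0. The curves meet at s = -3, 1, 2.
On [-3, 1], y = 2*s^3 - s^2 - 18*s + 14 is on top; that piece has area ∫[-3,1] (2*s^3 - 14*s + 12) ds = 64.
On [1, 2], y = -s^2 - 4*s + 2 is on top; that piece has area ∫[1,2] (-(2*s^3 - 14*s + 12)) ds = 3/2.
Total enclosed area = 64 + 3/2 = 131/2.

131/2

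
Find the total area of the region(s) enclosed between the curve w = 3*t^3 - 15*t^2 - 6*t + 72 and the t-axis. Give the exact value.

443/2

The curve meets the t-axis where 3*t^3 - 15*t^2 - 6*t + 72 = 0, i.e. 3*(t - 4)*(t - 3)*(t + 2) = 0, at t = -2, 3, 4.
On [-2, 3] the curve lies above the axis; ∫[-2,3] (3*t^3 - 15*t^2 - 6*t + 72) dt = 875/4, giving area 875/4.
On [3, 4] the curve lies below the axis; ∫[3,4] (3*t^3 - 15*t^2 - 6*t + 72) dt = -11/4, giving area 11/4.
Total area = 875/4 + 11/4 = 443/2.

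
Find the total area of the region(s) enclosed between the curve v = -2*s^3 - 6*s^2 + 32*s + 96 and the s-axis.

The curve meets the s-axis where -2*s^3 - 6*s^2 + 32*s + 96 = 0, i.e. -2*(s - 4)*(s + 3)*(s + 4) = 0, at s = -4, -3, 4.
On [-4, -3] the curve lies below the axis; ∫[-4,-3] (-2*s^3 - 6*s^2 + 32*s + 96) ds = -5/2, giving area 5/2.
On [-3, 4] the curve lies above the axis; ∫[-3,4] (-2*s^3 - 6*s^2 + 32*s + 96) ds = 1029/2, giving area 1029/2.
Total area = 5/2 + 1029/2 = 517.

517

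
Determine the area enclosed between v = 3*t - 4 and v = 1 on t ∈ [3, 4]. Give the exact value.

11/2

On [3, 4], (3*t - 4) - (1) = 3*t - 5 is ≥ 0 throughout, so the area is a single integral of |3*t - 5|.
∫[3,4] (3*t - 5) dt = 11/2.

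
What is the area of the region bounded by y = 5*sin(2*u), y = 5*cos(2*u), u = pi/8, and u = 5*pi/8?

5*sqrt(2)

On [pi/8, 5*pi/8], (5*sin(2*u)) - (5*cos(2*u)) = 5*sin(2*u) - 5*cos(2*u) is ≥ 0 throughout, so the area is a single integral of |5*sin(2*u) - 5*cos(2*u)|.
∫[pi/8,5*pi/8] (5*sin(2*u) - 5*cos(2*u)) du = 5*sqrt(2).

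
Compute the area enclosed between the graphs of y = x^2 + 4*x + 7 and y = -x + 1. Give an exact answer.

Set the curves equal: x^2 + 4*x + 7 = -x + 1, so x^2 + 5*x + 6 = 0, which factors as (x + 2)*(x + 3) = 0. The curves meet at x = -3, -2.
On [-3, -2], y = -x + 1 is on top; that piece has area ∫[-3,-2] (-(x^2 + 5*x + 6)) dx = 1/6.

1/6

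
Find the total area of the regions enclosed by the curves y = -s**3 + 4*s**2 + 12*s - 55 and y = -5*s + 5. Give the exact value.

Set the curves equal: -s**3 + 4*s**2 + 12*s - 55 = -5*s + 5, so -s**3 + 4*s**2 + 17*s - 60 = 0, which factors as -(s - 5)*(s - 3)*(s + 4) = 0. The curves meet at s = -4, 3, 5.
On [-4, 3], y = -5*s + 5 is on top; that piece has area ∫[-4,3] (-(-s**3 + 4*s**2 + 17*s - 60)) ds = 3773/12.
On [3, 5], y = -s**3 + 4*s**2 + 12*s - 55 is on top; that piece has area ∫[3,5] (-s**3 + 4*s**2 + 17*s - 60) ds = 32/3.
Total enclosed area = 3773/12 + 32/3 = 3901/12.

3901/12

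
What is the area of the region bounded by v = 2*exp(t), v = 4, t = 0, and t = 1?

The difference (2*exp(t)) - (4) = 2*exp(t) - 4 changes sign at t = log(2) inside [0, 1], so split the integral there.
∫[0,log(2)] (2*exp(t) - 4) dt = 2 - log(16); the area of that piece is -2 + log(16).
∫[log(2),1] (2*exp(t) - 4) dt = -8 + 4*log(2) + 2*exp(1).
Total area = (-2 + log(16)) + (-8 + 4*log(2) + 2*exp(1)) = -10 + 2*exp(1) + 8*log(2).

-10 + 2*exp(1) + 8*log(2)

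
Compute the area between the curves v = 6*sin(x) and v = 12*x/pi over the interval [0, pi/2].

On [0, pi/2], (6*sin(x)) - (12*x/pi) = -12*x/pi + 6*sin(x) is ≥ 0 throughout, so the area is a single integral of |-12*x/pi + 6*sin(x)|.
∫[0,pi/2] (-12*x/pi + 6*sin(x)) dx = 6 - 3*pi/2.

6 - 3*pi/2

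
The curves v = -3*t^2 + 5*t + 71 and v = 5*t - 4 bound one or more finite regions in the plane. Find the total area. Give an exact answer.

Set the curves equal: -3*t^2 + 5*t + 71 = 5*t - 4, so -3*t^2 + 75 = 0, which factors as -3*(t - 5)*(t + 5) = 0. The curves meet at t = -5, 5.
On [-5, 5], v = -3*t^2 + 5*t + 71 is on top; that piece has area ∫[-5,5] (-3*t^2 + 75) dt = 500.

500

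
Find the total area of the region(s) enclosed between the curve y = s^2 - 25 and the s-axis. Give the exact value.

The curve meets the s-axis where s^2 - 25 = 0, i.e. (s - 5)*(s + 5) = 0, at s = -5, 5.
On [-5, 5] the curve lies below the axis; ∫[-5,5] (s^2 - 25) ds = -500/3, giving area 500/3.

500/3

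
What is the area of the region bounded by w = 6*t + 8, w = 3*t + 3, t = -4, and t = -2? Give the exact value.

8

On [-4, -2], (6*t + 8) - (3*t + 3) = 3*t + 5 is ≤ 0 throughout, so the area is a single integral of |3*t + 5|.
∫[-4,-2] (3*t + 5) dt = -8; the area of that piece is 8.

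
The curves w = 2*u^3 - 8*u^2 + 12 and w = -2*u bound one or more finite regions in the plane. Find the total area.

Set the curves equal: 2*u^3 - 8*u^2 + 12 = -2*u, so 2*u^3 - 8*u^2 + 2*u + 12 = 0, which factors as 2*(u - 3)*(u - 2)*(u + 1) = 0. The curves meet at u = -1, 2, 3.
On [-1, 2], w = 2*u^3 - 8*u^2 + 12 is on top; that piece has area ∫[-1,2] (2*u^3 - 8*u^2 + 2*u + 12) du = 45/2.
On [2, 3], w = -2*u is on top; that piece has area ∫[2,3] (-(2*u^3 - 8*u^2 + 2*u + 12)) du = 7/6.
Total enclosed area = 45/2 + 7/6 = 71/3.

71/3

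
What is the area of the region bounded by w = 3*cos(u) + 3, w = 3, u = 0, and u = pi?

6

The difference (3*cos(u) + 3) - (3) = 3*cos(u) changes sign at u = pi/2 inside [0, pi], so split the integral there.
∫[0,pi/2] (3*cos(u)) du = 3.
∫[pi/2,pi] (3*cos(u)) du = -3; the area of that piece is 3.
Total area = 3 + 3 = 6.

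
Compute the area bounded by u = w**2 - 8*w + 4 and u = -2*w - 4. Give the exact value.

Both boundary curves give u as a function of w, so integrate with respect to w. Setting them equal: w**2 - 6*w + 8 = 0, i.e. (w - 4)*(w - 2) = 0, so they meet at w = 2, 4.
For w in [2, 4], u = w**2 - 8*w + 4 is on the left; area = ∫[2,4] (-(w**2 - 6*w + 8)) dw = 4/3.

4/3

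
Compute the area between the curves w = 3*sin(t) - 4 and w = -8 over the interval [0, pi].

On [0, pi], (3*sin(t) - 4) - (-8) = 3*sin(t) + 4 is ≥ 0 throughout, so the area is a single integral of |3*sin(t) + 4|.
∫[0,pi] (3*sin(t) + 4) dt = 6 + 4*pi.

6 + 4*pi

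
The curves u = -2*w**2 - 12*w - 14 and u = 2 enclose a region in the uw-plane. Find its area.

Both boundary curves give u as a function of w, so integrate with respect to w. Setting them equal: -2*w**2 - 12*w - 16 = 0, i.e. -2*(w + 2)*(w + 4) = 0, so they meet at w = -4, -2.
For w in [-4, -2], u = -2*w**2 - 12*w - 14 is on the right; area = ∫[-4,-2] (-2*w**2 - 12*w - 16) dw = 8/3.

8/3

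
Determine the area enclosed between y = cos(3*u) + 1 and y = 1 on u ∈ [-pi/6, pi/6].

2/3

On [-pi/6, pi/6], (cos(3*u) + 1) - (1) = cos(3*u) is ≥ 0 throughout, so the area is a single integral of |cos(3*u)|.
∫[-pi/6,pi/6] (cos(3*u)) du = 2/3.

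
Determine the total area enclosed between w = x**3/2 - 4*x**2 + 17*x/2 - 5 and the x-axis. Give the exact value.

71/12

The curve meets the x-axis where x**3/2 - 4*x**2 + 17*x/2 - 5 = 0, i.e. (x - 5)*(x - 2)*(x - 1)/2 = 0, at x = 1, 2, 5.
On [1, 2] the curve lies above the axis; ∫[1,2] (x**3/2 - 4*x**2 + 17*x/2 - 5) dx = 7/24, giving area 7/24.
On [2, 5] the curve lies below the axis; ∫[2,5] (x**3/2 - 4*x**2 + 17*x/2 - 5) dx = -45/8, giving area 45/8.
Total area = 7/24 + 45/8 = 71/12.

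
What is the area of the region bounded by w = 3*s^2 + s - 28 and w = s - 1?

Set the curves equal: 3*s^2 + s - 28 = s - 1, so 3*s^2 - 27 = 0, which factors as 3*(s - 3)*(s + 3) = 0. The curves meet at s = -3, 3.
On [-3, 3], w = s - 1 is on top; that piece has area ∫[-3,3] (-(3*s^2 - 27)) ds = 108.

108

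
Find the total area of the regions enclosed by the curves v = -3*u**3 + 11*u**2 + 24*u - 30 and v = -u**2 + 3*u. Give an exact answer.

937/4

Set the curves equal: -3*u**3 + 11*u**2 + 24*u - 30 = -u**2 + 3*u, so -3*u**3 + 12*u**2 + 21*u - 30 = 0, which factors as -3*(u - 5)*(u - 1)*(u + 2) = 0. The curves meet at u = -2, 1, 5.
On [-2, 1], v = -u**2 + 3*u is on top; that piece has area ∫[-2,1] (-(-3*u**3 + 12*u**2 + 21*u - 30)) du = 297/4.
On [1, 5], v = -3*u**3 + 11*u**2 + 24*u - 30 is on top; that piece has area ∫[1,5] (-3*u**3 + 12*u**2 + 21*u - 30) du = 160.
Total enclosed area = 297/4 + 160 = 937/4.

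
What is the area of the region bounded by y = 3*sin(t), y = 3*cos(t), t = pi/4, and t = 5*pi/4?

6*sqrt(2)

On [pi/4, 5*pi/4], (3*sin(t)) - (3*cos(t)) = 3*sin(t) - 3*cos(t) is ≥ 0 throughout, so the area is a single integral of |3*sin(t) - 3*cos(t)|.
∫[pi/4,5*pi/4] (3*sin(t) - 3*cos(t)) dt = 6*sqrt(2).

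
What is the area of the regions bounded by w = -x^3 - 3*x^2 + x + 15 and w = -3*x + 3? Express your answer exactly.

131/4

Set the curves equal: -x^3 - 3*x^2 + x + 15 = -3*x + 3, so -x^3 - 3*x^2 + 4*x + 12 = 0, which factors as -(x - 2)*(x + 2)*(x + 3) = 0. The curves meet at x = -3, -2, 2.
On [-3, -2], w = -3*x + 3 is on top; that piece has area ∫[-3,-2] (-(-x^3 - 3*x^2 + 4*x + 12)) dx = 3/4.
On [-2, 2], w = -x^3 - 3*x^2 + x + 15 is on top; that piece has area ∫[-2,2] (-x^3 - 3*x^2 + 4*x + 12) dx = 32.
Total enclosed area = 3/4 + 32 = 131/4.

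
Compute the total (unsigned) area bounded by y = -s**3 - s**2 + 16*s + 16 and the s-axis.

863/6

The curve meets the s-axis where -s**3 - s**2 + 16*s + 16 = 0, i.e. -(s - 4)*(s + 1)*(s + 4) = 0, at s = -4, -1, 4.
On [-4, -1] the curve lies below the axis; ∫[-4,-1] (-s**3 - s**2 + 16*s + 16) ds = -117/4, giving area 117/4.
On [-1, 4] the curve lies above the axis; ∫[-1,4] (-s**3 - s**2 + 16*s + 16) ds = 1375/12, giving area 1375/12.
Total area = 117/4 + 1375/12 = 863/6.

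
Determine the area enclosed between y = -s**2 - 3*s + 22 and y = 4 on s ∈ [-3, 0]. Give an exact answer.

117/2

On [-3, 0], (-s**2 - 3*s + 22) - (4) = -s**2 - 3*s + 18 is ≥ 0 throughout, so the area is a single integral of |-s**2 - 3*s + 18|.
∫[-3,0] (-s**2 - 3*s + 18) ds = 117/2.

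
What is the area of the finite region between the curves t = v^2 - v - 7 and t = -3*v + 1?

36

Both boundary curves give t as a function of v, so integrate with respect to v. Setting them equal: v^2 + 2*v - 8 = 0, i.e. (v - 2)*(v + 4) = 0, so they meet at v = -4, 2.
For v in [-4, 2], t = v^2 - v - 7 is on the left; area = ∫[-4,2] (-(v^2 + 2*v - 8)) dv = 36.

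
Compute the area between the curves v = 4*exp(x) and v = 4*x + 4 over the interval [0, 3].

On [0, 3], (4*exp(x)) - (4*x + 4) = -4*x + 4*exp(x) - 4 is ≥ 0 throughout, so the area is a single integral of |-4*x + 4*exp(x) - 4|.
∫[0,3] (-4*x + 4*exp(x) - 4) dx = -34 + 4*exp(3).

-34 + 4*exp(3)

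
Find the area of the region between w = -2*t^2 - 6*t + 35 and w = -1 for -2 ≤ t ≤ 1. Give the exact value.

111

On [-2, 1], (-2*t^2 - 6*t + 35) - (-1) = -2*t^2 - 6*t + 36 is ≥ 0 throughout, so the area is a single integral of |-2*t^2 - 6*t + 36|.
∫[-2,1] (-2*t^2 - 6*t + 36) dt = 111.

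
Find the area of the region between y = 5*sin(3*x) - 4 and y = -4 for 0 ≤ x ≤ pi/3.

On [0, pi/3], (5*sin(3*x) - 4) - (-4) = 5*sin(3*x) is ≥ 0 throughout, so the area is a single integral of |5*sin(3*x)|.
∫[0,pi/3] (5*sin(3*x)) dx = 10/3.

10/3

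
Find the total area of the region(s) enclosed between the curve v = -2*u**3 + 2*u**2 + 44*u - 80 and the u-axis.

The curve meets the u-axis where -2*u**3 + 2*u**2 + 44*u - 80 = 0, i.e. -2*(u - 4)*(u - 2)*(u + 5) = 0, at u = -5, 2, 4.
On [-5, 2] the curve lies below the axis; ∫[-5,2] (-2*u**3 + 2*u**2 + 44*u - 80) du = -3773/6, giving area 3773/6.
On [2, 4] the curve lies above the axis; ∫[2,4] (-2*u**3 + 2*u**2 + 44*u - 80) du = 64/3, giving area 64/3.
Total area = 3773/6 + 64/3 = 3901/6.

3901/6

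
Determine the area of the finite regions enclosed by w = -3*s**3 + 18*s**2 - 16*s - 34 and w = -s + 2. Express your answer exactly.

Set the curves equal: -3*s**3 + 18*s**2 - 16*s - 34 = -s + 2, so -3*s**3 + 18*s**2 - 15*s - 36 = 0, which factors as -3*(s - 4)*(s - 3)*(s + 1) = 0. The curves meet at s = -1, 3, 4.
On [-1, 3], w = -s + 2 is on top; that piece has area ∫[-1,3] (-(-3*s**3 + 18*s**2 - 15*s - 36)) ds = 96.
On [3, 4], w = -3*s**3 + 18*s**2 - 16*s - 34 is on top; that piece has area ∫[3,4] (-3*s**3 + 18*s**2 - 15*s - 36) ds = 9/4.
Total enclosed area = 96 + 9/4 = 393/4.

393/4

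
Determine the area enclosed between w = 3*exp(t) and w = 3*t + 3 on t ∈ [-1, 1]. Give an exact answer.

-6 - 3*exp(-1) + 3*exp(1)

On [-1, 1], (3*exp(t)) - (3*t + 3) = -3*t + 3*exp(t) - 3 is ≥ 0 throughout, so the area is a single integral of |-3*t + 3*exp(t) - 3|.
∫[-1,1] (-3*t + 3*exp(t) - 3) dt = -6 - 3*exp(-1) + 3*exp(1).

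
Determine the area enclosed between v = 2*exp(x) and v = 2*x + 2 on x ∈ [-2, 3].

On [-2, 3], (2*exp(x)) - (2*x + 2) = -2*x + 2*exp(x) - 2 is ≥ 0 throughout, so the area is a single integral of |-2*x + 2*exp(x) - 2|.
∫[-2,3] (-2*x + 2*exp(x) - 2) dx = -15 - 2*exp(-2) + 2*exp(3).

-15 - 2*exp(-2) + 2*exp(3)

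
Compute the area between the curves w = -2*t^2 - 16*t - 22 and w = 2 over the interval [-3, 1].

172/3

The difference (-2*t^2 - 16*t - 22) - (2) = -2*t^2 - 16*t - 24 changes sign at t = -2 inside [-3, 1], so split the integral there.
∫[-3,-2] (-2*t^2 - 16*t - 24) dt = 10/3.
∫[-2,1] (-2*t^2 - 16*t - 24) dt = -54; the area of that piece is 54.
Total area = 10/3 + 54 = 172/3.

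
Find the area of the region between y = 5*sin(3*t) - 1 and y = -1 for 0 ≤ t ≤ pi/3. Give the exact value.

On [0, pi/3], (5*sin(3*t) - 1) - (-1) = 5*sin(3*t) is ≥ 0 throughout, so the area is a single integral of |5*sin(3*t)|.
∫[0,pi/3] (5*sin(3*t)) dt = 10/3.

10/3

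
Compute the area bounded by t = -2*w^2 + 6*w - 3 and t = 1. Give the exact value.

1/3

Both boundary curves give t as a function of w, so integrate with respect to w. Setting them equal: -2*w^2 + 6*w - 4 = 0, i.e. -2*(w - 2)*(w - 1) = 0, so they meet at w = 1, 2.
For w in [1, 2], t = -2*w^2 + 6*w - 3 is on the right; area = ∫[1,2] (-2*w^2 + 6*w - 4) dw = 1/3.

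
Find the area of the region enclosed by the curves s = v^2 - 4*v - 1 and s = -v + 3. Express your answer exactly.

125/6

Both boundary curves give s as a function of v, so integrate with respect to v. Setting them equal: v^2 - 3*v - 4 = 0, i.e. (v - 4)*(v + 1) = 0, so they meet at v = -1, 4.
For v in [-1, 4], s = v^2 - 4*v - 1 is on the left; area = ∫[-1,4] (-(v^2 - 3*v - 4)) dv = 125/6.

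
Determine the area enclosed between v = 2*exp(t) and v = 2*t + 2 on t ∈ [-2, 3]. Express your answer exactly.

-15 - 2*exp(-2) + 2*exp(3)

On [-2, 3], (2*exp(t)) - (2*t + 2) = -2*t + 2*exp(t) - 2 is ≥ 0 throughout, so the area is a single integral of |-2*t + 2*exp(t) - 2|.
∫[-2,3] (-2*t + 2*exp(t) - 2) dt = -15 - 2*exp(-2) + 2*exp(3).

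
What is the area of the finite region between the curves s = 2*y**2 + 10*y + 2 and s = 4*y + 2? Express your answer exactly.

Both boundary curves give s as a function of y, so integrate with respect to y. Setting them equal: 2*y**2 + 6*y = 0, i.e. 2*y*(y + 3) = 0, so they meet at y = -3, 0.
For y in [-3, 0], s = 2*y**2 + 10*y + 2 is on the left; area = ∫[-3,0] (-(2*y**2 + 6*y)) dy = 9.

9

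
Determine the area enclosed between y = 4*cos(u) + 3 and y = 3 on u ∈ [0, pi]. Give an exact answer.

The difference (4*cos(u) + 3) - (3) = 4*cos(u) changes sign at u = pi/2 inside [0, pi], so split the integral there.
∫[0,pi/2] (4*cos(u)) du = 4.
∫[pi/2,pi] (4*cos(u)) du = -4; the area of that piece is 4.
Total area = 4 + 4 = 8.

8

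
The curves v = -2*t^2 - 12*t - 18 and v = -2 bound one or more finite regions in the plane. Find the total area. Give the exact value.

8/3

Set the curves equal: -2*t^2 - 12*t - 18 = -2, so -2*t^2 - 12*t - 16 = 0, which factors as -2*(t + 2)*(t + 4) = 0. The curves meet at t = -4, -2.
On [-4, -2], v = -2*t^2 - 12*t - 18 is on top; that piece has area ∫[-4,-2] (-2*t^2 - 12*t - 16) dt = 8/3.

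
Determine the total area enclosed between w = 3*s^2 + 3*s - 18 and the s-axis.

125/2

The curve meets the s-axis where 3*s^2 + 3*s - 18 = 0, i.e. 3*(s - 2)*(s + 3) = 0, at s = -3, 2.
On [-3, 2] the curve lies below the axis; ∫[-3,2] (3*s^2 + 3*s - 18) ds = -125/2, giving area 125/2.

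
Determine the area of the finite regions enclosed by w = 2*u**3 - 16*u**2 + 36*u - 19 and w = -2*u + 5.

Set the curves equal: 2*u**3 - 16*u**2 + 36*u - 19 = -2*u + 5, so 2*u**3 - 16*u**2 + 38*u - 24 = 0, which factors as 2*(u - 4)*(u - 3)*(u - 1) = 0. The curves meet at u = 1, 3, 4.
On [1, 3], w = 2*u**3 - 16*u**2 + 36*u - 19 is on top; that piece has area ∫[1,3] (2*u**3 - 16*u**2 + 38*u - 24) du = 16/3.
On [3, 4], w = -2*u + 5 is on top; that piece has area ∫[3,4] (-(2*u**3 - 16*u**2 + 38*u - 24)) du = 5/6.
Total enclosed area = 16/3 + 5/6 = 37/6.

37/6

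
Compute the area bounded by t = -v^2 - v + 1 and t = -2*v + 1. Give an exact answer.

Both boundary curves give t as a function of v, so integrate with respect to v. Setting them equal: -v^2 + v = 0, i.e. -v*(v - 1) = 0, so they meet at v = 0, 1.
For v in [0, 1], t = -v^2 - v + 1 is on the right; area = ∫[0,1] (-v^2 + v) dv = 1/6.

1/6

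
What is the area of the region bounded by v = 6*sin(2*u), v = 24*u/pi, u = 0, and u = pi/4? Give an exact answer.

3 - 3*pi/4

On [0, pi/4], (6*sin(2*u)) - (24*u/pi) = -24*u/pi + 6*sin(2*u) is ≥ 0 throughout, so the area is a single integral of |-24*u/pi + 6*sin(2*u)|.
∫[0,pi/4] (-24*u/pi + 6*sin(2*u)) du = 3 - 3*pi/4.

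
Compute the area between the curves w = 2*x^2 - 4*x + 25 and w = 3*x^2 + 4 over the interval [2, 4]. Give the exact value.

10

The difference (2*x^2 - 4*x + 25) - (3*x^2 + 4) = -x^2 - 4*x + 21 changes sign at x = 3 inside [2, 4], so split the integral there.
∫[2,3] (-x^2 - 4*x + 21) dx = 14/3.
∫[3,4] (-x^2 - 4*x + 21) dx = -16/3; the area of that piece is 16/3.
Total area = 14/3 + 16/3 = 10.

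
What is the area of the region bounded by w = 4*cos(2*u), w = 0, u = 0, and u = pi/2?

The difference (4*cos(2*u)) - (0) = 4*cos(2*u) changes sign at u = pi/4 inside [0, pi/2], so split the integral there.
∫[0,pi/4] (4*cos(2*u)) du = 2.
∫[pi/4,pi/2] (4*cos(2*u)) du = -2; the area of that piece is 2.
Total area = 2 + 2 = 4.

4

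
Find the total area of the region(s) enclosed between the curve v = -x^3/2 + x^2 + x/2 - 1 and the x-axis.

The curve meets the x-axis where -x^3/2 + x^2 + x/2 - 1 = 0, i.e. -(x - 2)*(x - 1)*(x + 1)/2 = 0, at x = -1, 1, 2.
On [-1, 1] the curve lies below the axis; ∫[-1,1] (-x^3/2 + x^2 + x/2 - 1) dx = -4/3, giving area 4/3.
On [1, 2] the curve lies above the axis; ∫[1,2] (-x^3/2 + x^2 + x/2 - 1) dx = 5/24, giving area 5/24.
Total area = 4/3 + 5/24 = 37/24.

37/24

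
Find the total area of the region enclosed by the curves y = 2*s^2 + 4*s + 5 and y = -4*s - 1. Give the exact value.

8/3

Set the curves equal: 2*s^2 + 4*s + 5 = -4*s - 1, so 2*s^2 + 8*s + 6 = 0, which factors as 2*(s + 1)*(s + 3) = 0. The curves meet at s = -3, -1.
On [-3, -1], y = -4*s - 1 is on top; that piece has area ∫[-3,-1] (-(2*s^2 + 8*s + 6)) ds = 8/3.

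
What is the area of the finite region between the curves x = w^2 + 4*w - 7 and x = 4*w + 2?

36

Both boundary curves give x as a function of w, so integrate with respect to w. Setting them equal: w^2 - 9 = 0, i.e. (w - 3)*(w + 3) = 0, so they meet at w = -3, 3.
For w in [-3, 3], x = w^2 + 4*w - 7 is on the left; area = ∫[-3,3] (-(w^2 - 9)) dw = 36.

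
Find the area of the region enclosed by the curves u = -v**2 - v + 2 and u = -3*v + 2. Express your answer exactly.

4/3

Both boundary curves give u as a function of v, so integrate with respect to v. Setting them equal: -v**2 + 2*v = 0, i.e. -v*(v - 2) = 0, so they meet at v = 0, 2.
For v in [0, 2], u = -v**2 - v + 2 is on the right; area = ∫[0,2] (-v**2 + 2*v) dv = 4/3.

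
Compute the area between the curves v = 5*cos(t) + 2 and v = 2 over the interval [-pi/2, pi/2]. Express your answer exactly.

10

On [-pi/2, pi/2], (5*cos(t) + 2) - (2) = 5*cos(t) is ≥ 0 throughout, so the area is a single integral of |5*cos(t)|.
∫[-pi/2,pi/2] (5*cos(t)) dt = 10.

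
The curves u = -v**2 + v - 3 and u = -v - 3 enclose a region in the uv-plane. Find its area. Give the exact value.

4/3

Both boundary curves give u as a function of v, so integrate with respect to v. Setting them equal: -v**2 + 2*v = 0, i.e. -v*(v - 2) = 0, so they meet at v = 0, 2.
For v in [0, 2], u = -v**2 + v - 3 is on the right; area = ∫[0,2] (-v**2 + 2*v) dv = 4/3.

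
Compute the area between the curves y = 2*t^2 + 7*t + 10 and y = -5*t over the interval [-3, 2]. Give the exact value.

194/3

The difference (2*t^2 + 7*t + 10) - (-5*t) = 2*t^2 + 12*t + 10 changes sign at t = -1 inside [-3, 2], so split the integral there.
∫[-3,-1] (2*t^2 + 12*t + 10) dt = -32/3; the area of that piece is 32/3.
∫[-1,2] (2*t^2 + 12*t + 10) dt = 54.
Total area = 32/3 + 54 = 194/3.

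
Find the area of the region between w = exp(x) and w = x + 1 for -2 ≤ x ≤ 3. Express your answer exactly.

-15/2 - exp(-2) + exp(3)

On [-2, 3], (exp(x)) - (x + 1) = -x + exp(x) - 1 is ≥ 0 throughout, so the area is a single integral of |-x + exp(x) - 1|.
∫[-2,3] (-x + exp(x) - 1) dx = -15/2 - exp(-2) + exp(3).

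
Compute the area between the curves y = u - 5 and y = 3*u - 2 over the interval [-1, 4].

On [-1, 4], (u - 5) - (3*u - 2) = -2*u - 3 is ≤ 0 throughout, so the area is a single integral of |-2*u - 3|.
∫[-1,4] (-2*u - 3) du = -30; the area of that piece is 30.

30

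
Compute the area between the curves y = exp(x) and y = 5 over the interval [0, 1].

On [0, 1], (exp(x)) - (5) = exp(x) - 5 is ≤ 0 throughout, so the area is a single integral of |exp(x) - 5|.
∫[0,1] (exp(x) - 5) dx = -6 + exp(1); the area of that piece is 6 - exp(1).

6 - exp(1)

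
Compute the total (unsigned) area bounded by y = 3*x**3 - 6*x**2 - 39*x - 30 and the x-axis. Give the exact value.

The curve meets the x-axis where 3*x**3 - 6*x**2 - 39*x - 30 = 0, i.e. 3*(x - 5)*(x + 1)*(x + 2) = 0, at x = -2, -1, 5.
On [-2, -1] the curve lies above the axis; ∫[-2,-1] (3*x**3 - 6*x**2 - 39*x - 30) dx = 13/4, giving area 13/4.
On [-1, 5] the curve lies below the axis; ∫[-1,5] (3*x**3 - 6*x**2 - 39*x - 30) dx = -432, giving area 432.
Total area = 13/4 + 432 = 1741/4.

1741/4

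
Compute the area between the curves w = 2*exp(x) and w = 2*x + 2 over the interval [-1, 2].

-9 - 2*exp(-1) + 2*exp(2)

On [-1, 2], (2*exp(x)) - (2*x + 2) = -2*x + 2*exp(x) - 2 is ≥ 0 throughout, so the area is a single integral of |-2*x + 2*exp(x) - 2|.
∫[-1,2] (-2*x + 2*exp(x) - 2) dx = -9 - 2*exp(-1) + 2*exp(2).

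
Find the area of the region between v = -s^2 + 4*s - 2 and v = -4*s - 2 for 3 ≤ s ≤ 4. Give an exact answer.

On [3, 4], (-s^2 + 4*s - 2) - (-4*s - 2) = -s^2 + 8*s is ≥ 0 throughout, so the area is a single integral of |-s^2 + 8*s|.
∫[3,4] (-s^2 + 8*s) ds = 47/3.

47/3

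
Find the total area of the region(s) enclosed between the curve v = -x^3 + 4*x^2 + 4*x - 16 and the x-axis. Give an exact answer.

148/3

The curve meets the x-axis where -x^3 + 4*x^2 + 4*x - 16 = 0, i.e. -(x - 4)*(x - 2)*(x + 2) = 0, at x = -2, 2, 4.
On [-2, 2] the curve lies below the axis; ∫[-2,2] (-x^3 + 4*x^2 + 4*x - 16) dx = -128/3, giving area 128/3.
On [2, 4] the curve lies above the axis; ∫[2,4] (-x^3 + 4*x^2 + 4*x - 16) dx = 20/3, giving area 20/3.
Total area = 128/3 + 20/3 = 148/3.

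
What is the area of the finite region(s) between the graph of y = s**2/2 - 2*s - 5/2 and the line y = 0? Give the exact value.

The curve meets the s-axis where s**2/2 - 2*s - 5/2 = 0, i.e. (s - 5)*(s + 1)/2 = 0, at s = -1, 5.
On [-1, 5] the curve lies below the axis; ∫[-1,5] (s**2/2 - 2*s - 5/2) ds = -18, giving area 18.

18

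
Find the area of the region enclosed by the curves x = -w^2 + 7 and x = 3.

Both boundary curves give x as a function of w, so integrate with respect to w. Setting them equal: -w^2 + 4 = 0, i.e. -(w - 2)*(w + 2) = 0, so they meet at w = -2, 2.
For w in [-2, 2], x = -w^2 + 7 is on the right; area = ∫[-2,2] (-w^2 + 4) dw = 32/3.

32/3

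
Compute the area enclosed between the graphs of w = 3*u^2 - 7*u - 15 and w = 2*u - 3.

125/2

Set the curves equal: 3*u^2 - 7*u - 15 = 2*u - 3, so 3*u^2 - 9*u - 12 = 0, which factors as 3*(u - 4)*(u + 1) = 0. The curves meet at u = -1, 4.
On [-1, 4], w = 2*u - 3 is on top; that piece has area ∫[-1,4] (-(3*u^2 - 9*u - 12)) du = 125/2.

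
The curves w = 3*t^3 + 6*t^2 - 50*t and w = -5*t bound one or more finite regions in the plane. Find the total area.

Set the curves equal: 3*t^3 + 6*t^2 - 50*t = -5*t, so 3*t^3 + 6*t^2 - 45*t = 0, which factors as 3*t*(t - 3)*(t + 5) = 0. The curves meet at t = -5, 0, 3.
On [-5, 0], w = 3*t^3 + 6*t^2 - 50*t is on top; that piece has area ∫[-5,0] (3*t^3 + 6*t^2 - 45*t) dt = 1375/4.
On [0, 3], w = -5*t is on top; that piece has area ∫[0,3] (-(3*t^3 + 6*t^2 - 45*t)) dt = 351/4.
Total enclosed area = 1375/4 + 351/4 = 863/2.

863/2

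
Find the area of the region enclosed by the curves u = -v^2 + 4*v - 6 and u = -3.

4/3

Both boundary curves give u as a function of v, so integrate with respect to v. Setting them equal: -v^2 + 4*v - 3 = 0, i.e. -(v - 3)*(v - 1) = 0, so they meet at v = 1, 3.
For v in [1, 3], u = -v^2 + 4*v - 6 is on the right; area = ∫[1,3] (-v^2 + 4*v - 3) dv = 4/3.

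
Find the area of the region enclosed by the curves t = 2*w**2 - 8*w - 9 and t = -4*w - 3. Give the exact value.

Both boundary curves give t as a function of w, so integrate with respect to w. Setting them equal: 2*w**2 - 4*w - 6 = 0, i.e. 2*(w - 3)*(w + 1) = 0, so they meet at w = -1, 3.
For w in [-1, 3], t = 2*w**2 - 8*w - 9 is on the left; area = ∫[-1,3] (-(2*w**2 - 4*w - 6)) dw = 64/3.

64/3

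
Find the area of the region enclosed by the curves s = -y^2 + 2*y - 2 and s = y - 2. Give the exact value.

1/6

Both boundary curves give s as a function of y, so integrate with respect to y. Setting them equal: -y^2 + y = 0, i.e. -y*(y - 1) = 0, so they meet at y = 0, 1.
For y in [0, 1], s = -y^2 + 2*y - 2 is on the right; area = ∫[0,1] (-y^2 + y) dy = 1/6.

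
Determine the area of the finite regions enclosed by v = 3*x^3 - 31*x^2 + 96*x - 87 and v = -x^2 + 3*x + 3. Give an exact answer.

Set the curves equal: 3*x^3 - 31*x^2 + 96*x - 87 = -x^2 + 3*x + 3, so 3*x^3 - 30*x^2 + 93*x - 90 = 0, which factors as 3*(x - 5)*(x - 3)*(x - 2) = 0. The curves meet at x = 2, 3, 5.
On [2, 3], v = 3*x^3 - 31*x^2 + 96*x - 87 is on top; that piece has area ∫[2,3] (3*x^3 - 30*x^2 + 93*x - 90) dx = 5/4.
On [3, 5], v = -x^2 + 3*x + 3 is on top; that piece has area ∫[3,5] (-(3*x^3 - 30*x^2 + 93*x - 90)) dx = 8.
Total enclosed area = 5/4 + 8 = 37/4.

37/4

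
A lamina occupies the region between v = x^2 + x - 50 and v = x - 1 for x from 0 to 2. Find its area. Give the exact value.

286/3

On [0, 2], (x^2 + x - 50) - (x - 1) = x^2 - 49 is ≤ 0 throughout, so the area is a single integral of |x^2 - 49|.
∫[0,2] (x^2 - 49) dx = -286/3; the area of that piece is 286/3.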